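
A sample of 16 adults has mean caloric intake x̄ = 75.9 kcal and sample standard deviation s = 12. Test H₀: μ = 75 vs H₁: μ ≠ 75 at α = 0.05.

t = (x̄ - μ₀)/(s/√n) = (75.9 - 75)/(12/√16) = 0.3. df = 15, critical t = ±2.131. Fail to reject H₀.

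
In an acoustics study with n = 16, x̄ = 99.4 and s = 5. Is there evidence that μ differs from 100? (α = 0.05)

t = (x̄ - μ₀)/(s/√n) = (99.4 - 100)/(5/√16) = -0.48. df = 15, critical t = ±2.131. Fail to reject H₀.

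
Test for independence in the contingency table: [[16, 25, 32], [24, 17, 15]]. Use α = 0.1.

χ² = 7.157. df = 2, critical = 4.605. Reject H₀. Variables are dependent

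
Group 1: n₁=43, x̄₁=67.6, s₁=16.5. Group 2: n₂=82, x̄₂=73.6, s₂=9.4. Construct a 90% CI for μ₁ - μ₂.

Difference = -6.0. SE = √(16.5²/43 + 9.4²/82) = 2.722. CI = (-10.48, -1.52)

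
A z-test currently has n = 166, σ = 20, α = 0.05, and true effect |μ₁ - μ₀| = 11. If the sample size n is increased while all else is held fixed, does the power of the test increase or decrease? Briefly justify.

Power increases: a larger n shrinks the standard error σ/√n, moving the sampling distribution under H₁ further from the critical value.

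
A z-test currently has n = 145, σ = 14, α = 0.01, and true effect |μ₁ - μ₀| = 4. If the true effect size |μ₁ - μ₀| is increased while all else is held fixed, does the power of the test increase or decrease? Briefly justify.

Power increases: a larger true effect increases the non-centrality λ = |μ₁ - μ₀|/(σ/√n).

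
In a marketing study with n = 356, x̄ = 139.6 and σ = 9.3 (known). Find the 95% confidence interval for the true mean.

CI = x̄ ± z*(σ/√n) = 139.6 ± 1.96(9.3/√356) = 139.6 ± 0.97 = (138.63, 140.57)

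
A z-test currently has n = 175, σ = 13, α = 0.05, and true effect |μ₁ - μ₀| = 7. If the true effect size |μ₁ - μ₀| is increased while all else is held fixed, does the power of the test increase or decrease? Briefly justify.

Power increases: a larger true effect increases the non-centrality λ = |μ₁ - μ₀|/(σ/√n).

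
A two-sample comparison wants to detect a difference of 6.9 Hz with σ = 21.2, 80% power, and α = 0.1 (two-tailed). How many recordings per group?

n per group = 2(z_α/2 + z_β)²σ²/d² = 2×(1.645 + 0.84)²×21.2²/6.9² = 116.6 → n = 117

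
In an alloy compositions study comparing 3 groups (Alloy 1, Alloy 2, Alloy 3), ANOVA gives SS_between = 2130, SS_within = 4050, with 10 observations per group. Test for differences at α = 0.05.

df_between = 2, df_within = 27. F = MS_between/MS_within = 1065.0/150.0 = 7.1. F_crit ≈ 3.354. Reject H₀. At least one mean differs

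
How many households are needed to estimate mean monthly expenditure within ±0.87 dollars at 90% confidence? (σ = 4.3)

n = (z*σ/E)² = (1.645×4.3/0.87)² = 66.1 → n = 67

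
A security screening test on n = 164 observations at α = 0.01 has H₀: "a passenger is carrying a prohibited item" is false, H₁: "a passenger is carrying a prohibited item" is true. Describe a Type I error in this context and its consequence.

Type I error: rejecting H₀ when it is true — concluding that a passenger is carrying a prohibited item when in fact it is not. Consequence: detaining an innocent passenger — delay and inconvenience.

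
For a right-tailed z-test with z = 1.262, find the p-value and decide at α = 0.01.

p = P(Z > 1.262) = 1 - Φ(1.262) ≈ 0.1035. Since p ≥ 0.01, fail to reject H₀ (not significant) at α = 0.01.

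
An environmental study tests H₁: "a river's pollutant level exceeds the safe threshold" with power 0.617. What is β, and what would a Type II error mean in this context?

β = 1 - power = 1 - 0.617 = 0.383. A Type II error is failing to reject H₀ when H₀ is false (false negative) — here, failing to conclude that a river's pollutant level exceeds the safe threshold when in fact it is true. Consequence: allowing unsafe pollution to continue.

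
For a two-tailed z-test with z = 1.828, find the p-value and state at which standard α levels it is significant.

p = 2·P(Z > |1.828|) = 2·(1 - Φ(1.828)) ≈ 0.0675. Significant at α = 0.1.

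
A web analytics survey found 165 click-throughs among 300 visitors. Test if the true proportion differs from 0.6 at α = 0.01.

p̂ = 0.55, p₀ = 0.6. z = (p̂ - p₀)/√(p₀(1-p₀)/n) = -1.768. Critical: ±2.576. Fail to reject H₀.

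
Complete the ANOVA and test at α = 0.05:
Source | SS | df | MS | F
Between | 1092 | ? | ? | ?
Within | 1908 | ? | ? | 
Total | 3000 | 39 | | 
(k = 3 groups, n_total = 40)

df_between = 2, df_within = 37. MS_between = 546.0, MS_within = 51.57. F = 10.588, F_crit ≈ 3.252. Reject H₀.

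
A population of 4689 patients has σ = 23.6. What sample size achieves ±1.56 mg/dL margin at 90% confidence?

Without FPC: n₀ = (1.645×23.6/1.56)² = 619.308. With FPC: n = n₀N/(n₀+N-1) = 547.2 → n = 548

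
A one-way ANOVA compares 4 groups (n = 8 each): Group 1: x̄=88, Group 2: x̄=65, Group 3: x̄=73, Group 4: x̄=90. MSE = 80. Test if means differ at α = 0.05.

Grand mean = 79.0. SS_between = 3472.0, MS_between = 1157.33. F = 14.467, F_crit ≈ 2.947. Reject H₀.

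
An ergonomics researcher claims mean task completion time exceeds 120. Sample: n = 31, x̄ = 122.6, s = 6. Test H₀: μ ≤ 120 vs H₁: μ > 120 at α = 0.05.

t = (122.6 - 120)/(6/√31) = 2.413, df = 30. Critical t = 1.697. Reject H₀.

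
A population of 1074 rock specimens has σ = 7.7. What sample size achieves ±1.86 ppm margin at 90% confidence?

Without FPC: n₀ = (1.645×7.7/1.86)² = 46.375. With FPC: n = n₀N/(n₀+N-1) = 44.5 → n = 45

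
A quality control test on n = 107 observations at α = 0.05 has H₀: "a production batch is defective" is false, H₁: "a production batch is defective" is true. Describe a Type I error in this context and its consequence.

Type I error: rejecting H₀ when it is true — concluding that a production batch is defective when in fact it is not. Consequence: scrapping a good batch — wasted material and cost for no reason.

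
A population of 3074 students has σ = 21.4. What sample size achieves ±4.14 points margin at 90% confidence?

Without FPC: n₀ = (1.645×21.4/4.14)² = 72.303. With FPC: n = n₀N/(n₀+N-1) = 70.7 → n = 71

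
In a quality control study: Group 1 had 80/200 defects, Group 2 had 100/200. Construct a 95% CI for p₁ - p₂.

p̂₁ = 0.4, p̂₂ = 0.5. Difference = -0.1. CI = (-0.197, -0.003)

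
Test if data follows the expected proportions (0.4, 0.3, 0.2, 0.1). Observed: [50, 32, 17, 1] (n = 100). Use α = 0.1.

Expected: [40.0, 30.0, 20.0, 10.0]. χ² = 11.183. df = 3, critical = 6.251. Reject H₀.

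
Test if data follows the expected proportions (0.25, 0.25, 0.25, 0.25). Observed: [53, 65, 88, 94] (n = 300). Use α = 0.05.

Expected: [75.0, 75.0, 75.0, 75.0]. χ² = 14.853. df = 3, critical = 7.815. Reject H₀.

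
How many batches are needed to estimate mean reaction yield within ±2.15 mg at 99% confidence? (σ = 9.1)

n = (z*σ/E)² = (2.576×9.1/2.15)² = 118.9 → n = 119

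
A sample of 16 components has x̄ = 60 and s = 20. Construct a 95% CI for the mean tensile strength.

CI = x̄ ± t*(s/√n) = 60 ± 2.131(20/√16) = (49.34, 70.66)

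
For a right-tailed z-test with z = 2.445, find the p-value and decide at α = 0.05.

p = P(Z > 2.445) = 1 - Φ(2.445) ≈ 0.0072. Since p < 0.05, reject H₀ (significant) at α = 0.05.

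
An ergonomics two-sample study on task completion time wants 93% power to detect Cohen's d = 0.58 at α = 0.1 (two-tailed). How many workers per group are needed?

z_{α/2} = 1.645, z_β = Φ⁻¹(0.93) = 1.476. For medium effect (d = 0.58): n per group = 2(z_{α/2} + z_β)²/d² = 2(1.645 + 1.476)²/0.58² = 57.9 → 58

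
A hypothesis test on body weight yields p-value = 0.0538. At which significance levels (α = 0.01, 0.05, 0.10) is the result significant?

p = 0.0538. Significant at: α = 0.1.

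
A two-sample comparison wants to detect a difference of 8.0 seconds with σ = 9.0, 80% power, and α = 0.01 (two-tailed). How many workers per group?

n per group = 2(z_α/2 + z_β)²σ²/d² = 2×(2.576 + 0.84)²×9.0²/8.0² = 29.5 → n = 30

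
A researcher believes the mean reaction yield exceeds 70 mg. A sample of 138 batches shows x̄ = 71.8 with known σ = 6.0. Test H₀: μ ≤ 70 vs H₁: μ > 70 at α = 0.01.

z = 3.524. Critical value: 2.33. Reject H₀.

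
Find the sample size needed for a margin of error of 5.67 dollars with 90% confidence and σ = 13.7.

n = (z*σ/E)² = (1.645×13.7/5.67)² = 15.8 → n = 16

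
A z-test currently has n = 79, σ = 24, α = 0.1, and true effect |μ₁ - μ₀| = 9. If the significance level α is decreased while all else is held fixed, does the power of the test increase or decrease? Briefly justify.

Power decreases: a smaller α raises the critical value, so less of the H₁ sampling distribution falls in the rejection region.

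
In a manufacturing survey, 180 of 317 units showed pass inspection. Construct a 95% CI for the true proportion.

p̂ = 0.568. CI = p̂ ± z*√(p̂(1-p̂)/n) = (0.513, 0.622)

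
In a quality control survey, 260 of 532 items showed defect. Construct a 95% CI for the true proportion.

p̂ = 0.489. CI = p̂ ± z*√(p̂(1-p̂)/n) = (0.446, 0.531)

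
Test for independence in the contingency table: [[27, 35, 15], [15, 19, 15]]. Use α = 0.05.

χ² = 2.048. df = 2, critical = 5.991. Fail to reject H₀. No evidence of dependence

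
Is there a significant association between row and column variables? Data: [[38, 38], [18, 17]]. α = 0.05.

χ² = 0.02. df = 1, critical = 3.841. Fail to reject H₀. No evidence of dependence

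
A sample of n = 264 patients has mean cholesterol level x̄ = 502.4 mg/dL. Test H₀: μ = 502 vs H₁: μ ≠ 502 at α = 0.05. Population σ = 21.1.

z = (x̄ - μ₀)/(σ/√n) = (502.4 - 502)/(21.1/√264) = 0.308. Critical value: ±1.96. Since |0.308| ≤ 1.96, Fail to reject H₀.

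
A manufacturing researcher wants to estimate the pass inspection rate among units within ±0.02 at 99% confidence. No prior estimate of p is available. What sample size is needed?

Conservative approach: use p = 0.5 (maximizes p(1-p) = 0.25). n = z²(0.25)/E² = 2.576²×0.25/0.02² = 4147.4 → n = 4148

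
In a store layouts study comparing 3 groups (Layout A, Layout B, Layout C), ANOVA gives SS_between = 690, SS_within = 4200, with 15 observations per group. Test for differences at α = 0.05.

df_between = 2, df_within = 42. F = MS_between/MS_within = 345.0/100.0 = 3.45. F_crit ≈ 3.22. Reject H₀. At least one mean differs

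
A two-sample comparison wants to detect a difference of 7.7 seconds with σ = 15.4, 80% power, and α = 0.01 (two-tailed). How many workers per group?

n per group = 2(z_α/2 + z_β)²σ²/d² = 2×(2.576 + 0.84)²×15.4²/7.7² = 93.4 → n = 94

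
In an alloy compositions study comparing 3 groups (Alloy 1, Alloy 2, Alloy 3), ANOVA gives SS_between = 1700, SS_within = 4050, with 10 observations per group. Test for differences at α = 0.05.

df_between = 2, df_within = 27. F = MS_between/MS_within = 850.0/150.0 = 5.667. F_crit ≈ 3.354. Reject H₀. At least one mean differs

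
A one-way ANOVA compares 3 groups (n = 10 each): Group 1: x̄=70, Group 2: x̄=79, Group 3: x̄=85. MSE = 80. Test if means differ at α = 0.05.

Grand mean = 78.0. SS_between = 1140.0, MS_between = 570.0. F = 7.125, F_crit ≈ 3.354. Reject H₀.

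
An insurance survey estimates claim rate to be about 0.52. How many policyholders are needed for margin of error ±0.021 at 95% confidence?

n = z²p(1-p)/E² = 1.96²×0.52×0.48/0.021² = 2174.3 → n = 2175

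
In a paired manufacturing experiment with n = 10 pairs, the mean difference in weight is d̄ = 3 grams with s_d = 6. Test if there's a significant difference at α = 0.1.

t = d̄/(s_d/√n) = 3/(6/√10) = 1.581. df = 9, critical t = ±1.833. Fail to reject H₀.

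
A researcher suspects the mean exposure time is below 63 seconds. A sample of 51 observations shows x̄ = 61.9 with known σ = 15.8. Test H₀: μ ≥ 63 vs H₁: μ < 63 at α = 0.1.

z = -0.497. Critical value: -1.28. Fail to reject H₀.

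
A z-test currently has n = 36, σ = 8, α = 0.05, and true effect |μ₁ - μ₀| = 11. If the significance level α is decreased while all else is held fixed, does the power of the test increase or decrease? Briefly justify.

Power decreases: a smaller α raises the critical value, so less of the H₁ sampling distribution falls in the rejection region.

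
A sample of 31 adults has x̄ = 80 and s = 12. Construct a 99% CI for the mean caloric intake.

CI = x̄ ± t*(s/√n) = 80 ± 2.75(12/√31) = (74.07, 85.93)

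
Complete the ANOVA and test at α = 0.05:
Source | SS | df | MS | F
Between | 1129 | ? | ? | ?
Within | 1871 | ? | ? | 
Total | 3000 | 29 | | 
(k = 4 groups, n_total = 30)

df_between = 3, df_within = 26. MS_between = 376.33, MS_within = 71.96. F = 5.23, F_crit ≈ 2.975. Reject H₀.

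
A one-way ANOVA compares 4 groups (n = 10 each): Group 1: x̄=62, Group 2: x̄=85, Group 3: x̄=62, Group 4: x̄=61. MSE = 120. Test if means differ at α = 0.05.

Grand mean = 67.5. SS_between = 4090.0, MS_between = 1363.33. F = 11.361, F_crit ≈ 2.866. Reject H₀.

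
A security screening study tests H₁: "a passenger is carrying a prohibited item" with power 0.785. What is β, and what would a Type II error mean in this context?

β = 1 - power = 1 - 0.785 = 0.215. A Type II error is failing to reject H₀ when H₀ is false (false negative) — here, failing to conclude that a passenger is carrying a prohibited item when in fact it is true. Consequence: letting a prohibited item through — security breach.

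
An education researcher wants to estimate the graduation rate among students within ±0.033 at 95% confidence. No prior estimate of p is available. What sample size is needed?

Conservative approach: use p = 0.5 (maximizes p(1-p) = 0.25). n = z²(0.25)/E² = 1.96²×0.25/0.033² = 881.9 → n = 882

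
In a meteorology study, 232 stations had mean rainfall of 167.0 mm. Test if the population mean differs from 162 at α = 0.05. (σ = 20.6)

z = (x̄ - μ₀)/(σ/√n) = (167.0 - 162)/(20.6/√232) = 3.697. Critical value: ±1.96. Since |3.697| > 1.96, Reject H₀.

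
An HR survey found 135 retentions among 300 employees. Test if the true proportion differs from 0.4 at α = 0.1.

p̂ = 0.45, p₀ = 0.4. z = (p̂ - p₀)/√(p₀(1-p₀)/n) = 1.768. Critical: ±1.645. Reject H₀.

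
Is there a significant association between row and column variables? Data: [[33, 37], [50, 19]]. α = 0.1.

χ² = 9.261. df = 1, critical = 2.706. Reject H₀. Variables are dependent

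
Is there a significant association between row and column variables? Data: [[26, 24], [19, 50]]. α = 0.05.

χ² = 7.379. df = 1, critical = 3.841. Reject H₀. Variables are dependent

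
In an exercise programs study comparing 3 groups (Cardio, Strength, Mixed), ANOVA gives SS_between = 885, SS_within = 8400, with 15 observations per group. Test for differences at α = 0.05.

df_between = 2, df_within = 42. F = MS_between/MS_within = 442.5/200.0 = 2.212. F_crit ≈ 3.22. Fail to reject H₀.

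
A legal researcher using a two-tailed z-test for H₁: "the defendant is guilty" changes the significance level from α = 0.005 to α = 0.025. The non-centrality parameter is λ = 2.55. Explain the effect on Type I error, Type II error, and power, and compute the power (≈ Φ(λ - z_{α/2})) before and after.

Increasing α from 0.005 to 0.025:
• Type I error rate increases (α is the Type I rate by definition).
• Critical value moves from z_{α/2} = 2.807 to 2.241, so power = Φ(λ - z_{α/2}) goes from Φ(2.55 - 2.807) = 0.399 to Φ(2.55 - 2.241) = 0.621.
• Type II error rate β = 1 - power therefore decreases (0.601 → 0.379).
Appropriate when false negatives are costly — here, acquitting a guilty person.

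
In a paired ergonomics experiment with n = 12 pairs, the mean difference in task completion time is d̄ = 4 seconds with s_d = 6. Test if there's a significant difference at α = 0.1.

t = d̄/(s_d/√n) = 4/(6/√12) = 2.309. df = 11, critical t = ±1.796. Reject H₀.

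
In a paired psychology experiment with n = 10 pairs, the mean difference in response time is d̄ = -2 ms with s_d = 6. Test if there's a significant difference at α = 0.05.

t = d̄/(s_d/√n) = -2/(6/√10) = -1.054. df = 9, critical t = ±2.262. Fail to reject H₀.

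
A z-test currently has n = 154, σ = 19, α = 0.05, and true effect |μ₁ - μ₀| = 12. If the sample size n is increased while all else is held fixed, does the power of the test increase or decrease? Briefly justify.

Power increases: a larger n shrinks the standard error σ/√n, moving the sampling distribution under H₁ further from the critical value.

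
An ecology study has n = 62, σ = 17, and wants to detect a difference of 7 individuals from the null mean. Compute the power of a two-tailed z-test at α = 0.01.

SE = σ/√n = 17/√62 = 2.159. Non-centrality λ = d/SE = 7/2.159 = 3.242. Power ≈ Φ(λ - z_{α/2}) = Φ(3.242 - 2.576) = Φ(0.666) = 0.747.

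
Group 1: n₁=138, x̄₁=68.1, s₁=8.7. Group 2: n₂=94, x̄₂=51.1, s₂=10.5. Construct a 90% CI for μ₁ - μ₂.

Difference = 17.0. SE = √(8.7²/138 + 10.5²/94) = 1.312. CI = (14.84, 19.16)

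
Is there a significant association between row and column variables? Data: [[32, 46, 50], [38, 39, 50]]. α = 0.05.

χ² = 1.087. df = 2, critical = 5.991. Fail to reject H₀. No evidence of dependence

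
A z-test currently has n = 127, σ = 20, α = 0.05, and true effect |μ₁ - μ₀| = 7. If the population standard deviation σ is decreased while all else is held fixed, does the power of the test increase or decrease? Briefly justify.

Power increases: a smaller σ shrinks the standard error σ/√n, moving the sampling distribution under H₁ further from the critical value.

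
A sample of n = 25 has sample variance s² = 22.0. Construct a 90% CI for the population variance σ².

df = 24. χ²_{0.05} = 36.415, χ²_{0.95} = 13.848. CI for σ² = ((n-1)s²/χ²_{α/2}, (n-1)s²/χ²_{1-α/2}) = (24·22.0/36.415, 24·22.0/13.848) = (14.5, 38.13)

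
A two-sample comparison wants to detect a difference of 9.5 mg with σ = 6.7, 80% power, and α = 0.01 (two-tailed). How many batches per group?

n per group = 2(z_α/2 + z_β)²σ²/d² = 2×(2.576 + 0.84)²×6.7²/9.5² = 11.6 → n = 12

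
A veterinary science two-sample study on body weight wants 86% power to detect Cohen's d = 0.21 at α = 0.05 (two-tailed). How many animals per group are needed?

z_{α/2} = 1.96, z_β = Φ⁻¹(0.86) = 1.08. For small effect (d = 0.21): n per group = 2(z_{α/2} + z_β)²/d² = 2(1.96 + 1.08)²/0.21² = 419.1 → 420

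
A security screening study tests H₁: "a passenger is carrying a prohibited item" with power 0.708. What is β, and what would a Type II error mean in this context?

β = 1 - power = 1 - 0.708 = 0.292. A Type II error is failing to reject H₀ when H₀ is false (false negative) — here, failing to conclude that a passenger is carrying a prohibited item when in fact it is true. Consequence: letting a prohibited item through — security breach.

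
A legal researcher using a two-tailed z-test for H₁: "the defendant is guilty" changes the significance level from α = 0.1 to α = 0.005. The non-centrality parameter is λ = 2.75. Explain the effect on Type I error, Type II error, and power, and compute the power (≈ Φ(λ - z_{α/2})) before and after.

Decreasing α from 0.1 to 0.005:
• Type I error rate decreases (α is the Type I rate by definition).
• Critical value moves from z_{α/2} = 1.645 to 2.807, so power = Φ(λ - z_{α/2}) goes from Φ(2.75 - 1.645) = 0.865 to Φ(2.75 - 2.807) = 0.477.
• Type II error rate β = 1 - power therefore increases (0.135 → 0.523).
Appropriate when false positives are costly — here, convicting an innocent person.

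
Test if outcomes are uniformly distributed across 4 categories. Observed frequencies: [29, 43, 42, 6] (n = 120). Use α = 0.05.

Expected = 30 each. χ² = Σ(O-E)²/E = 29.667. df = 3, critical value = 7.815. Reject H₀.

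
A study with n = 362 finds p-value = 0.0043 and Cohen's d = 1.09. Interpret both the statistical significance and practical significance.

Statistically significant (p = 0.0043 < 0.05). Cohen's d = 1.09 indicates a large effect size. Both statistical and practical significance should be considered.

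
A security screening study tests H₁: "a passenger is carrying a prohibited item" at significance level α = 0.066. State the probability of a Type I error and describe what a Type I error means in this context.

P(Type I error) = α = 0.066. A Type I error is rejecting H₀ when H₀ is actually true (false positive) — here, concluding that a passenger is carrying a prohibited item when in fact this is not the case. Consequence: detaining an innocent passenger — delay and inconvenience.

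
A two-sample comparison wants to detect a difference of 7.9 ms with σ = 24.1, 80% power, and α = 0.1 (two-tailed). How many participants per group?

n per group = 2(z_α/2 + z_β)²σ²/d² = 2×(1.645 + 0.84)²×24.1²/7.9² = 114.9 → n = 115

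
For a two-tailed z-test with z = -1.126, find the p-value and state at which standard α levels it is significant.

p = 2·P(Z > |-1.126|) = 2·(1 - Φ(1.126)) ≈ 0.2602. Not significant at any standard level.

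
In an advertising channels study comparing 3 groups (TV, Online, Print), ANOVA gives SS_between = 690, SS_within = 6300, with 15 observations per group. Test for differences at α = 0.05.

df_between = 2, df_within = 42. F = MS_between/MS_within = 345.0/150.0 = 2.3. F_crit ≈ 3.22. Fail to reject H₀.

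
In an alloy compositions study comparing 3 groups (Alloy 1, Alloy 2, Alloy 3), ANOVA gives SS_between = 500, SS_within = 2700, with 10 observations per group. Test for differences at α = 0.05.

df_between = 2, df_within = 27. F = MS_between/MS_within = 250.0/100.0 = 2.5. F_crit ≈ 3.354. Fail to reject H₀.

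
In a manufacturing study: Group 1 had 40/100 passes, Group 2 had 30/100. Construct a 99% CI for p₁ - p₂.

p̂₁ = 0.4, p̂₂ = 0.3. Difference = 0.1. CI = (-0.073, 0.273)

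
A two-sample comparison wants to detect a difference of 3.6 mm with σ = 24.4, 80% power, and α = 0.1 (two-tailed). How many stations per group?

n per group = 2(z_α/2 + z_β)²σ²/d² = 2×(1.645 + 0.84)²×24.4²/3.6² = 567.4 → n = 568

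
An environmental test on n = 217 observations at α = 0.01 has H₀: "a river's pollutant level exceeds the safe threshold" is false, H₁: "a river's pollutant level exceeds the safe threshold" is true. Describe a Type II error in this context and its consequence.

Type II error: failing to reject H₀ when it is false — concluding that a river's pollutant level exceeds the safe threshold is not supported when in fact it is. Consequence: allowing unsafe pollution to continue.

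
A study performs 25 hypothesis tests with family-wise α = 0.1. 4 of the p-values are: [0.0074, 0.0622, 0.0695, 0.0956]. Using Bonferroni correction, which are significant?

Bonferroni α = 0.1/25 = 0.004. None of the given p-values are significant.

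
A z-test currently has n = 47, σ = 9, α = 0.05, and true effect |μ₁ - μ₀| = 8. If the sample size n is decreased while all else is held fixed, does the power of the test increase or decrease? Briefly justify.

Power decreases: a smaller n inflates the standard error σ/√n, pulling the sampling distribution under H₁ back toward the critical value.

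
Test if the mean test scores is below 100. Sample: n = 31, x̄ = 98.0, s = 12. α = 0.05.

t = (98.0 - 100)/(12/√31) = -0.928, df = 30. Critical t = -1.697. Fail to reject H₀.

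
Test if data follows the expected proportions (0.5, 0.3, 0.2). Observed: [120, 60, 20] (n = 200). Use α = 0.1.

Expected: [100.0, 60.0, 40.0]. χ² = 14.0. df = 2, critical = 4.605. Reject H₀.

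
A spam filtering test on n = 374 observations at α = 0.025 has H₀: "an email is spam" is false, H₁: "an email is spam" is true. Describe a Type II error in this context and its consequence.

Type II error: failing to reject H₀ when it is false — concluding that an email is spam is not supported when in fact it is. Consequence: a spam email lands in the inbox.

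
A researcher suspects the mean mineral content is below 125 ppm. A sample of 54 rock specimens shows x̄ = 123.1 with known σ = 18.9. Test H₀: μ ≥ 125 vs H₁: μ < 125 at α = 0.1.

z = -0.739. Critical value: -1.28. Fail to reject H₀.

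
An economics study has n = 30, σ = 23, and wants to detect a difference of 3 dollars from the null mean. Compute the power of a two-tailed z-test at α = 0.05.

SE = σ/√n = 23/√30 = 4.199. Non-centrality λ = d/SE = 3/4.199 = 0.714. Power ≈ Φ(λ - z_{α/2}) = Φ(0.714 - 1.96) = Φ(-1.246) = 0.106.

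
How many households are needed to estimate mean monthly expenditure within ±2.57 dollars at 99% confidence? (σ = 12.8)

n = (z*σ/E)² = (2.576×12.8/2.57)² = 164.6 → n = 165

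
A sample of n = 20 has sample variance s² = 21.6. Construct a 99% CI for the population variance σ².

df = 19. χ²_{0.005} = 38.582, χ²_{0.995} = 6.844. CI for σ² = ((n-1)s²/χ²_{α/2}, (n-1)s²/χ²_{1-α/2}) = (19·21.6/38.582, 19·21.6/6.844) = (10.64, 59.96)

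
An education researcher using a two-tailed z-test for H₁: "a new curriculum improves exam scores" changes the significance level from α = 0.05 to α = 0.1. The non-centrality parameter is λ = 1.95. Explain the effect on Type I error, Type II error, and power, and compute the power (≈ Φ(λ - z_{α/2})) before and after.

Increasing α from 0.05 to 0.1:
• Type I error rate increases (α is the Type I rate by definition).
• Critical value moves from z_{α/2} = 1.96 to 1.645, so power = Φ(λ - z_{α/2}) goes from Φ(1.95 - 1.96) = 0.496 to Φ(1.95 - 1.645) = 0.62.
• Type II error rate β = 1 - power therefore decreases (0.504 → 0.38).
Appropriate when false negatives are costly — here, keeping the old curriculum when the new one would have helped students.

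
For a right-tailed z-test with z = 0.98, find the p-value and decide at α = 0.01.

p = P(Z > 0.98) = 1 - Φ(0.98) ≈ 0.1635. Since p ≥ 0.01, fail to reject H₀ (not significant) at α = 0.01.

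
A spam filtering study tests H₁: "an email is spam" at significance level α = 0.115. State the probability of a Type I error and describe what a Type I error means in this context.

P(Type I error) = α = 0.115. A Type I error is rejecting H₀ when H₀ is actually true (false positive) — here, concluding that an email is spam when in fact this is not the case. Consequence: a legitimate email is sent to the spam folder and the user misses it.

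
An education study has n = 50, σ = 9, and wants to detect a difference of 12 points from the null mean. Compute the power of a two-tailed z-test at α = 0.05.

SE = σ/√n = 9/√50 = 1.273. Non-centrality λ = d/SE = 12/1.273 = 9.428. Power ≈ Φ(λ - z_{α/2}) = Φ(9.428 - 1.96) = Φ(7.468) = 1.0.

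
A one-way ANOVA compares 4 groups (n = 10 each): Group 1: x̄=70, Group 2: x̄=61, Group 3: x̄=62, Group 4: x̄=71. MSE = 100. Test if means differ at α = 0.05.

Grand mean = 66.0. SS_between = 820.0, MS_between = 273.33. F = 2.733, F_crit ≈ 2.866. Fail to reject H₀.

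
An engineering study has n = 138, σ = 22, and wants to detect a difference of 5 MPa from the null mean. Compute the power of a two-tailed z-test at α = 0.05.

SE = σ/√n = 22/√138 = 1.873. Non-centrality λ = d/SE = 5/1.873 = 2.67. Power ≈ Φ(λ - z_{α/2}) = Φ(2.67 - 1.96) = Φ(0.71) = 0.761.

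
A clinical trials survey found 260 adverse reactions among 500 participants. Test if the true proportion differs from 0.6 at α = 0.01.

p̂ = 0.52, p₀ = 0.6. z = (p̂ - p₀)/√(p₀(1-p₀)/n) = -3.651. Critical: ±2.576. Reject H₀.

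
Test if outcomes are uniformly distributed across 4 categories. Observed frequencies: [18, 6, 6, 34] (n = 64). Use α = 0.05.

Expected = 16 each. χ² = Σ(O-E)²/E = 33.0. df = 3, critical value = 7.815. Reject H₀.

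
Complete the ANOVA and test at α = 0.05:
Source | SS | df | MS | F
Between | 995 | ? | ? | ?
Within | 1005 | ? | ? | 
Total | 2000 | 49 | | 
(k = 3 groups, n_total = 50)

df_between = 2, df_within = 47. MS_between = 497.5, MS_within = 21.38. F = 23.266, F_crit ≈ 3.195. Reject H₀.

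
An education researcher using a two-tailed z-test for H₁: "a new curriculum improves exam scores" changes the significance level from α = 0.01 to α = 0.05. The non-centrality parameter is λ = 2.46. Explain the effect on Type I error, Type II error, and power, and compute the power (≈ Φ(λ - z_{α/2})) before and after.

Increasing α from 0.01 to 0.05:
• Type I error rate increases (α is the Type I rate by definition).
• Critical value moves from z_{α/2} = 2.576 to 1.96, so power = Φ(λ - z_{α/2}) goes from Φ(2.46 - 2.576) = 0.454 to Φ(2.46 - 1.96) = 0.691.
• Type II error rate β = 1 - power therefore decreases (0.546 → 0.309).
Appropriate when false negatives are costly — here, keeping the old curriculum when the new one would have helped students.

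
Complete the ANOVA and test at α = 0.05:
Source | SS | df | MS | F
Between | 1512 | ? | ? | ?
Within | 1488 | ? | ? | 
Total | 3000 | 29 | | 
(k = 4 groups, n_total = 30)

df_between = 3, df_within = 26. MS_between = 504.0, MS_within = 57.23. F = 8.806, F_crit ≈ 2.975. Reject H₀.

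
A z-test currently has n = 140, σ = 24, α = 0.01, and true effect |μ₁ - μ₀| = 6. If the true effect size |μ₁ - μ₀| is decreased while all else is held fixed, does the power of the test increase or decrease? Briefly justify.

Power decreases: a smaller true effect decreases the non-centrality λ = |μ₁ - μ₀|/(σ/√n).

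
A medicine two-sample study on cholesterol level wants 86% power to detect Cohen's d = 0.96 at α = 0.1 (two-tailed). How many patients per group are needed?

z_{α/2} = 1.645, z_β = Φ⁻¹(0.86) = 1.08. For large effect (d = 0.96): n per group = 2(z_{α/2} + z_β)²/d² = 2(1.645 + 1.08)²/0.96² = 16.1 → 17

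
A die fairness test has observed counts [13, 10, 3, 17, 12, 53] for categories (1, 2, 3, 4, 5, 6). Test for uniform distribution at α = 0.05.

Expected = 18 each. χ² = Σ(O-E)²/E = 87.556. df = 5, critical value = 11.07. Reject H₀.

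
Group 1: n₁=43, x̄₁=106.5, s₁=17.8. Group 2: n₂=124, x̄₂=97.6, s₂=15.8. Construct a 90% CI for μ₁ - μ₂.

Difference = 8.9. SE = √(17.8²/43 + 15.8²/124) = 3.063. CI = (3.86, 13.94)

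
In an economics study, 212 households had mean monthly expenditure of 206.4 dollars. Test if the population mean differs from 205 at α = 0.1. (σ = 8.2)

z = (x̄ - μ₀)/(σ/√n) = (206.4 - 205)/(8.2/√212) = 2.486. Critical value: ±1.645. Since |2.486| > 1.645, Reject H₀.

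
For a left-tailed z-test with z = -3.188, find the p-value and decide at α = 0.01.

p = P(Z < -3.188) = Φ(-3.188) ≈ 0.0007. Since p < 0.01, reject H₀ (significant) at α = 0.01.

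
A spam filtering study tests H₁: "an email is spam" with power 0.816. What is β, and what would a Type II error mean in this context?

β = 1 - power = 1 - 0.816 = 0.184. A Type II error is failing to reject H₀ when H₀ is false (false negative) — here, failing to conclude that an email is spam when in fact it is true. Consequence: a spam email lands in the inbox.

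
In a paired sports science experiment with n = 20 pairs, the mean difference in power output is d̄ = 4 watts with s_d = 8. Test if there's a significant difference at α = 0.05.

t = d̄/(s_d/√n) = 4/(8/√20) = 2.236. df = 19, critical t = ±2.093. Reject H₀.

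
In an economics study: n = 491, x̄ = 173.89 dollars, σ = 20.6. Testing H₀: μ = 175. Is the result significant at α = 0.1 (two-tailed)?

z = (173.89 - 175)/(20.6/√491) = -1.194. Since |z| ≤ 1.645, not significant at α = 0.1.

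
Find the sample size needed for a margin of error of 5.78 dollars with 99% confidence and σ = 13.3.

n = (z*σ/E)² = (2.576×13.3/5.78)² = 35.1 → n = 36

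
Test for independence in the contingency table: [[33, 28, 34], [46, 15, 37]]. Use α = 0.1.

χ² = 6.151. df = 2, critical = 4.605. Reject H₀. Variables are dependent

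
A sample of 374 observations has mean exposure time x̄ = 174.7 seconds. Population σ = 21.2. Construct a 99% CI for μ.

CI = x̄ ± z*(σ/√n) = 174.7 ± 2.576(21.2/√374) = 174.7 ± 2.82 = (171.88, 177.52)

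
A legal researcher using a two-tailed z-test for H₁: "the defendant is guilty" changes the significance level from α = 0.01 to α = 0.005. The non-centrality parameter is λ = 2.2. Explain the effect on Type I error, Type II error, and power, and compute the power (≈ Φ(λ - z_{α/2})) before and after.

Decreasing α from 0.01 to 0.005:
• Type I error rate decreases (α is the Type I rate by definition).
• Critical value moves from z_{α/2} = 2.576 to 2.807, so power = Φ(λ - z_{α/2}) goes from Φ(2.2 - 2.576) = 0.353 to Φ(2.2 - 2.807) = 0.272.
• Type II error rate β = 1 - power therefore increases (0.647 → 0.728).
Appropriate when false positives are costly — here, convicting an innocent person.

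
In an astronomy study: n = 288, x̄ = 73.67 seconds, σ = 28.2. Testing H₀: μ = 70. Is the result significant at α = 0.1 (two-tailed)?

z = (73.67 - 70)/(28.2/√288) = 2.209. Since |z| > 1.645, significant at α = 0.1.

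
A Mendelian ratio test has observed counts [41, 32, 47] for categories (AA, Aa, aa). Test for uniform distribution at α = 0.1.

Expected = 40 each. χ² = Σ(O-E)²/E = 2.85. df = 2, critical value = 4.605. Fail to reject H₀.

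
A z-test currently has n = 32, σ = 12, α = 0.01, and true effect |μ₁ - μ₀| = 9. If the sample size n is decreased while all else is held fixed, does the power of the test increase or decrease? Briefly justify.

Power decreases: a smaller n inflates the standard error σ/√n, pulling the sampling distribution under H₁ back toward the critical value.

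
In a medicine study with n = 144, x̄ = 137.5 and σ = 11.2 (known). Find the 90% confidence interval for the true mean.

CI = x̄ ± z*(σ/√n) = 137.5 ± 1.645(11.2/√144) = 137.5 ± 1.54 = (135.96, 139.04)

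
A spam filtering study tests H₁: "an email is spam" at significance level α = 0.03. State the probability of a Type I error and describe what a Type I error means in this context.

P(Type I error) = α = 0.03. A Type I error is rejecting H₀ when H₀ is actually true (false positive) — here, concluding that an email is spam when in fact this is not the case. Consequence: a legitimate email is sent to the spam folder and the user misses it.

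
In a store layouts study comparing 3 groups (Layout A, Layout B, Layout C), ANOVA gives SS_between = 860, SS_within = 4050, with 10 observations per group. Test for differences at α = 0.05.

df_between = 2, df_within = 27. F = MS_between/MS_within = 430.0/150.0 = 2.867. F_crit ≈ 3.354. Fail to reject H₀.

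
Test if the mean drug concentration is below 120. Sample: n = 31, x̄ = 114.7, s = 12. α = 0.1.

t = (114.7 - 120)/(12/√31) = -2.459, df = 30. Critical t = -1.31. Reject H₀.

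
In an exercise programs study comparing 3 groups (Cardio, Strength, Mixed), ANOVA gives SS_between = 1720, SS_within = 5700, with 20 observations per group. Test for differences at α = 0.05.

df_between = 2, df_within = 57. F = MS_between/MS_within = 860.0/100.0 = 8.6. F_crit ≈ 3.159. Reject H₀. At least one mean differs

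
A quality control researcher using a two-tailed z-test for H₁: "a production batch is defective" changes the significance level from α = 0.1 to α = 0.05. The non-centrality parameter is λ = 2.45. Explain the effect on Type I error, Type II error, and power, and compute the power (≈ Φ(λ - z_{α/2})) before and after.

Decreasing α from 0.1 to 0.05:
• Type I error rate decreases (α is the Type I rate by definition).
• Critical value moves from z_{α/2} = 1.645 to 1.96, so power = Φ(λ - z_{α/2}) goes from Φ(2.45 - 1.645) = 0.79 to Φ(2.45 - 1.96) = 0.688.
• Type II error rate β = 1 - power therefore increases (0.21 → 0.312).
Appropriate when false positives are costly — here, scrapping a good batch — wasted material and cost for no reason.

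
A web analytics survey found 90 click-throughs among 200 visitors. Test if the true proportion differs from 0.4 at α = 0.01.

p̂ = 0.45, p₀ = 0.4. z = (p̂ - p₀)/√(p₀(1-p₀)/n) = 1.443. Critical: ±2.576. Fail to reject H₀.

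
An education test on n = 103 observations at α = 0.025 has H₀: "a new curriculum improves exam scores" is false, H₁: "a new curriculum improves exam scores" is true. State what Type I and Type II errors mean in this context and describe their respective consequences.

Type I (false positive): concluding that a new curriculum improves exam scores when it is not — adopting a curriculum that gives no real benefit — disruption for nothing. Type II (false negative): failing to conclude that a new curriculum improves exam scores when it is — keeping the old curriculum when the new one would have helped students. Which is costlier depends on domain priorities and is a judgement call rather than a statistical fact.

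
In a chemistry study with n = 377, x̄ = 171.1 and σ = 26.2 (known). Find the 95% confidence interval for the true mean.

CI = x̄ ± z*(σ/√n) = 171.1 ± 1.96(26.2/√377) = 171.1 ± 2.64 = (168.46, 173.74)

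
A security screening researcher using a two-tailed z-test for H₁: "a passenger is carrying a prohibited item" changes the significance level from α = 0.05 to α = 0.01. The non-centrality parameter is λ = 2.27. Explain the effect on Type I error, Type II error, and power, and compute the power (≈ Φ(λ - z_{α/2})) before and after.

Decreasing α from 0.05 to 0.01:
• Type I error rate decreases (α is the Type I rate by definition).
• Critical value moves from z_{α/2} = 1.96 to 2.576, so power = Φ(λ - z_{α/2}) goes from Φ(2.27 - 1.96) = 0.622 to Φ(2.27 - 2.576) = 0.38.
• Type II error rate β = 1 - power therefore increases (0.378 → 0.62).
Appropriate when false positives are costly — here, detaining an innocent passenger — delay and inconvenience.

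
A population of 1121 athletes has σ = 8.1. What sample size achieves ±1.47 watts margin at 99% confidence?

Without FPC: n₀ = (2.576×8.1/1.47)² = 201.478. With FPC: n = n₀N/(n₀+N-1) = 170.9 → n = 171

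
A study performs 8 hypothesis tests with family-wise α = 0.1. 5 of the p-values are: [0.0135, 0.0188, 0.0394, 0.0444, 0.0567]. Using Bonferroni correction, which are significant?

Bonferroni α = 0.1/8 = 0.0125. None of the given p-values are significant.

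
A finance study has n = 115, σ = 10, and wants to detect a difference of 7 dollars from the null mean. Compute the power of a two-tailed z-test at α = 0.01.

SE = σ/√n = 10/√115 = 0.933. Non-centrality λ = d/SE = 7/0.933 = 7.507. Power ≈ Φ(λ - z_{α/2}) = Φ(7.507 - 2.576) = Φ(4.931) = 1.0.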